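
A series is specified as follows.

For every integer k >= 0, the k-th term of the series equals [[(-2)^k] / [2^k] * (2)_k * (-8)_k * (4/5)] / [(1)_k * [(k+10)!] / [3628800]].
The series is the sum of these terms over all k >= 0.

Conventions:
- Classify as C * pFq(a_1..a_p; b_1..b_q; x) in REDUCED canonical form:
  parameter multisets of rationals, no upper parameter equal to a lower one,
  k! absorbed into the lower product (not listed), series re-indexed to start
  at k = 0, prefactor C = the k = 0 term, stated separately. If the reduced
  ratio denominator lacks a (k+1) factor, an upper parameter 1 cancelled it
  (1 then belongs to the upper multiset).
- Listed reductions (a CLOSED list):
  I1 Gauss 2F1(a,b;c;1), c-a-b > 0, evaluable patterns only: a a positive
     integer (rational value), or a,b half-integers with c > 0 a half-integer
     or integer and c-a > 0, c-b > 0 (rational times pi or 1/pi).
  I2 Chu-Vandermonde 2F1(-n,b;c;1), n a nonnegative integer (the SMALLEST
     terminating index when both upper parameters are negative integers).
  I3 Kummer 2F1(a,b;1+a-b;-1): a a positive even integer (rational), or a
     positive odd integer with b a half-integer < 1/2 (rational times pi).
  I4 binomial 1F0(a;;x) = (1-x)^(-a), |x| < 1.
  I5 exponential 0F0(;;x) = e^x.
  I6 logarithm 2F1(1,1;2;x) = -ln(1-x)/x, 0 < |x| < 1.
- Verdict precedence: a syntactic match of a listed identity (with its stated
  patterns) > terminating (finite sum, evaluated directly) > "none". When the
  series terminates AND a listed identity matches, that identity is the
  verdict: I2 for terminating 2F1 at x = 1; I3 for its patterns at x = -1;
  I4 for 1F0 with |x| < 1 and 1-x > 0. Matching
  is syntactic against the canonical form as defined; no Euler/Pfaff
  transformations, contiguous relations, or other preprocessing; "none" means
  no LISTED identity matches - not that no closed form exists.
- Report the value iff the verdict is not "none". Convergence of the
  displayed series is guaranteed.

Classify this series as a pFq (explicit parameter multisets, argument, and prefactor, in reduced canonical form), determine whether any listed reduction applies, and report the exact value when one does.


At argument -1: a 2F1 with upper {-8, 2}, lower {11}, scaled by C = 4/5. Verdict: the Kummer evaluation I3 applies (x = -1; c = 11 equals 1+a-b for upper {-8, 2}: listed pattern). Its exact value is 4.

Key step: from the first term 4/5: the two k-th powers (prefactor 4/5) combine into one argument.
Consecutive-term ratio: r(k) = (-1) * (k-8) (k+2) / [(k+11) (k+1)] - rational in k, leading ratio (-1); with t_0 = 4/5, classification follows.


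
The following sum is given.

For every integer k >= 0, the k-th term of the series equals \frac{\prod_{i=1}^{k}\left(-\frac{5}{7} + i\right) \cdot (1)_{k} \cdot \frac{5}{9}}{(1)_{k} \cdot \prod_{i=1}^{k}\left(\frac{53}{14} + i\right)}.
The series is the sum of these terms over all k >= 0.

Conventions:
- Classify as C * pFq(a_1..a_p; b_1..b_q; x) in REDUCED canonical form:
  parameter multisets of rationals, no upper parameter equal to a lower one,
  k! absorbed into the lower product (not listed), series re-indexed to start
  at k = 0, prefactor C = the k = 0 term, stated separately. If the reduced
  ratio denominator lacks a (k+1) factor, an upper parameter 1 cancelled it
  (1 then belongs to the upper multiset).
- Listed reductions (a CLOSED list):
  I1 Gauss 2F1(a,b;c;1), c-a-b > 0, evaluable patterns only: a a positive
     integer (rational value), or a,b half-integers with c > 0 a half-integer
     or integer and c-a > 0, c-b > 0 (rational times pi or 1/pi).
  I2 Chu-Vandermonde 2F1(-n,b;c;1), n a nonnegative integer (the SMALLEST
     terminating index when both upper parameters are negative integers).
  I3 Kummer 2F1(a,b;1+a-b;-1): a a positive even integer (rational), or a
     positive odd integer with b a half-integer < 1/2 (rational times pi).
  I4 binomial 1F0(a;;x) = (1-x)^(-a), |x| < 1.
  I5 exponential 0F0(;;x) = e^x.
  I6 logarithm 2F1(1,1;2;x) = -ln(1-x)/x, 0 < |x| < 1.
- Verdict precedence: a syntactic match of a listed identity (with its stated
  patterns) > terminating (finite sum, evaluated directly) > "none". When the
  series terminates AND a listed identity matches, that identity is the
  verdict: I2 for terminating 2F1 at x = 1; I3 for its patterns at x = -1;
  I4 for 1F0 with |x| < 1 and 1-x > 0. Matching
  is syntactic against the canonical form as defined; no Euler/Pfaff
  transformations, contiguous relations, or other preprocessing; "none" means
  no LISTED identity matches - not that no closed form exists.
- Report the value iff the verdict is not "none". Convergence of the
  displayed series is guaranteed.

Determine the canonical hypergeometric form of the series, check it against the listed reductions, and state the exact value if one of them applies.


x = 1 here; the reduced form reads 2F1, upper {\frac{2}{7}, 1}, lower {\frac{67}{14}}, C = \frac{5}{9}. Verdict: this is Gauss (I1, integer-parameter pattern) (x = 1: the Gamma ratio telescopes since c-a-b = 7/2 > 0 and a = 1 in Z>0). Its exact value is \frac{265}{441}.

Key step: t_0 being \frac{5}{9}, (1)_k (C = 5/9, x = 1) is k! itself.
Adjacent-term ratio: r(k) = 1 * (k+\frac{2}{7}) (k+1) / [(k+\frac{67}{14}) (k+1)] ; factor over Q: parameters, x = 1, and C = \frac{5}{9}.


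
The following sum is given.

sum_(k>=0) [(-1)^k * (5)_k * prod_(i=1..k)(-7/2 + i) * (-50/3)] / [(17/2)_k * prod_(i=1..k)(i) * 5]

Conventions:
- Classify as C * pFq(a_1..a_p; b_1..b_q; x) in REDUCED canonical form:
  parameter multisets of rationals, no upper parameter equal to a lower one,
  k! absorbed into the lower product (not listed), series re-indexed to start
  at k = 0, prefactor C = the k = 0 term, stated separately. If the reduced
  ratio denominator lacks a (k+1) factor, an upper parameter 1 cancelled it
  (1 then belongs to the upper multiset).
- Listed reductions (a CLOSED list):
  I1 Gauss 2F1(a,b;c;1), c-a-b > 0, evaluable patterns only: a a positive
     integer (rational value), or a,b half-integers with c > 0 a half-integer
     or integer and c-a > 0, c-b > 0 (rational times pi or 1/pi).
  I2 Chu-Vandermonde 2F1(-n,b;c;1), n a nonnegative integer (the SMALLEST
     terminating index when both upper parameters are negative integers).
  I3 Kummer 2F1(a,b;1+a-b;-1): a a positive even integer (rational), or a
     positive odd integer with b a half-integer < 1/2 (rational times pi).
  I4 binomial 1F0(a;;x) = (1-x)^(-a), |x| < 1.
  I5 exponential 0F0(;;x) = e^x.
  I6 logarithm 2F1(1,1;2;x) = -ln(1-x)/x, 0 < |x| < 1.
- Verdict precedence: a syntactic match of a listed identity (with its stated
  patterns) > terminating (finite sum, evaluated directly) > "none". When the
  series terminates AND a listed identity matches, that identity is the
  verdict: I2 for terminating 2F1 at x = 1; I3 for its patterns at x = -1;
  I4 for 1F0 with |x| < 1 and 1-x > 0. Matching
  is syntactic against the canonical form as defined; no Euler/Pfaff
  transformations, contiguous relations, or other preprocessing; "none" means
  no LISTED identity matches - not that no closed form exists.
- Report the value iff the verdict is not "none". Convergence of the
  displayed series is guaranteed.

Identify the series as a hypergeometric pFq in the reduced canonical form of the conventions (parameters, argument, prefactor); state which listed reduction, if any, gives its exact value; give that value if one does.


With C = -10/3: the canonical form is 2F1(-5/2, 5; 17/2; -1). Verdict (x = -1): Kummer's theorem (I3) applies (x = -1; c = 17/2 equals 1+a-b for upper {-5/2, 5}: listed pattern). Its exact value is (-225225/65536) * pi.

Key observation: with t_0 = -10/3, the running product (C = -10/3) telescopes to a rising factorial.
Adjacent-term ratio: r(k) = (-1) * (k-5/2) (k+5) / [(k+17/2) (k+1)] ; factor over Q: parameters, x = (-1), and C = -10/3.


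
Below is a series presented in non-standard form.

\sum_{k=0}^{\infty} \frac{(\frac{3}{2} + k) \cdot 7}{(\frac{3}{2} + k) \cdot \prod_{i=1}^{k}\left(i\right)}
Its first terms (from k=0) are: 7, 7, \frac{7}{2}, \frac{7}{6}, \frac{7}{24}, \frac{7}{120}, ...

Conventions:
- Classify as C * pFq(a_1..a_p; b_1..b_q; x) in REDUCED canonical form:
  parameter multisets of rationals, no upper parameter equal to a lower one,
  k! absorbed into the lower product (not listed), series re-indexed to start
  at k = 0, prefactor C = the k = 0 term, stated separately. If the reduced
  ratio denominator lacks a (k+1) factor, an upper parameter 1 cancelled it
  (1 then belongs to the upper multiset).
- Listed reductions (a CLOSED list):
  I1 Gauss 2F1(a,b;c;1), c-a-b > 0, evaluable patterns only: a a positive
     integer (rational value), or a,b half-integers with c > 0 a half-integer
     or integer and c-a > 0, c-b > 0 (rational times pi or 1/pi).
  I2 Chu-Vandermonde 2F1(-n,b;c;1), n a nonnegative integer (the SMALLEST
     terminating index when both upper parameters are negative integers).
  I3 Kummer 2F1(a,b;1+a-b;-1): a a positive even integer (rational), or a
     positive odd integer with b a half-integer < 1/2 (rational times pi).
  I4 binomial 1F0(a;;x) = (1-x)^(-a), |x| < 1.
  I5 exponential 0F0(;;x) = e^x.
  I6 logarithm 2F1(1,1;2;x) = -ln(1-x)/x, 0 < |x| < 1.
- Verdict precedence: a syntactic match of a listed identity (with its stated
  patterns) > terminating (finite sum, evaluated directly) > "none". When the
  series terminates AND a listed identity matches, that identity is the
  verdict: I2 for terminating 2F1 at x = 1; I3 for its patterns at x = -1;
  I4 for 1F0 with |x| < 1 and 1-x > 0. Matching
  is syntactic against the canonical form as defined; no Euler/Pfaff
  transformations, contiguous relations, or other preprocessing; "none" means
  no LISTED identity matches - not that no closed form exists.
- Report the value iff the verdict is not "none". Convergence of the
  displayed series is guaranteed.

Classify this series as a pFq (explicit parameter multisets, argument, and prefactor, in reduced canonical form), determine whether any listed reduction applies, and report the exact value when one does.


Prefactor 7, argument 1: 0F0 with upper {-} over lower {-}. Verdict at x = 1: the I5 exponential reduction matches (the 0F0 exponential series at x = 1). Sum: 7 \cdot e^{1}.

Key observation: from the first term 7: the factor k + 3/2 cancels (top and bottom), leaving C = 7, x = 1.
Step ratio: r(k) = 1 * 1 / [(k+1)] - rational in k, leading ratio 1; with t_0 = 7, classification follows.


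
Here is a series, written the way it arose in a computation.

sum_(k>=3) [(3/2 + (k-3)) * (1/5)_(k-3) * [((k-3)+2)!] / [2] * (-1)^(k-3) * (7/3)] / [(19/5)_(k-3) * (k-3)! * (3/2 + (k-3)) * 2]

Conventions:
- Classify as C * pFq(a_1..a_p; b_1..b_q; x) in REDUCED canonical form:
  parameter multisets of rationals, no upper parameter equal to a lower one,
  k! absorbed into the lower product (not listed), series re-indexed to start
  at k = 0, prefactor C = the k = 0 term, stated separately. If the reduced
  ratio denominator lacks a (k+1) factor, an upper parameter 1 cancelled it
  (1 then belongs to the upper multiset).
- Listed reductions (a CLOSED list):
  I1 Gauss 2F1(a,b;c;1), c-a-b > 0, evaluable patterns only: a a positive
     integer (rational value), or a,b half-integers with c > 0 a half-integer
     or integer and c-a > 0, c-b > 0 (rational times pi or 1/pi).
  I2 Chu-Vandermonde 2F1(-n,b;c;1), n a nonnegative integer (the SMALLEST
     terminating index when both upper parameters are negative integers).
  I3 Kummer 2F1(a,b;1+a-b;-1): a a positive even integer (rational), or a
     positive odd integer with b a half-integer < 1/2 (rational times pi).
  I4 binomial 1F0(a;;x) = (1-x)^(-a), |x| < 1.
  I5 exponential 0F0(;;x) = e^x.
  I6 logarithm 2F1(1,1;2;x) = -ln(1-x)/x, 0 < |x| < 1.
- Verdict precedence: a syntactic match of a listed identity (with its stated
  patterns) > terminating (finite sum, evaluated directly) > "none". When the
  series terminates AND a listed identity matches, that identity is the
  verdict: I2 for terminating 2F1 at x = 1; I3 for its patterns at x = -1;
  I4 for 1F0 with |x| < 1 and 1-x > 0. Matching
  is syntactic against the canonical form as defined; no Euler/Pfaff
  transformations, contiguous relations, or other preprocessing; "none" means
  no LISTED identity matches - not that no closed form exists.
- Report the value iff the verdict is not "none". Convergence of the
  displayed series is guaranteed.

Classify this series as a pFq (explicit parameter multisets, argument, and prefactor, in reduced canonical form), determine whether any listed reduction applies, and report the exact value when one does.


Canonical form: C = 7/6 times 2F1 with upper {1/5, 3}, lower {19/5}, x = -1. Verdict: none (x = -1): each listed identity misses the multisets {1/5, 3} ; {19/5}.

The tell: from the first term 7/6: the factorial ratio (C = 7/6) (k+a-1)!/(a-1)! is a rising factorial (a)_k.
Consecutive-term ratio: r(k) = (-1) * (k+1/5) (k+3) / [(k+19/5) (k+1)] - rational in k, leading ratio (-1); with t_0 = 7/6, classification follows.


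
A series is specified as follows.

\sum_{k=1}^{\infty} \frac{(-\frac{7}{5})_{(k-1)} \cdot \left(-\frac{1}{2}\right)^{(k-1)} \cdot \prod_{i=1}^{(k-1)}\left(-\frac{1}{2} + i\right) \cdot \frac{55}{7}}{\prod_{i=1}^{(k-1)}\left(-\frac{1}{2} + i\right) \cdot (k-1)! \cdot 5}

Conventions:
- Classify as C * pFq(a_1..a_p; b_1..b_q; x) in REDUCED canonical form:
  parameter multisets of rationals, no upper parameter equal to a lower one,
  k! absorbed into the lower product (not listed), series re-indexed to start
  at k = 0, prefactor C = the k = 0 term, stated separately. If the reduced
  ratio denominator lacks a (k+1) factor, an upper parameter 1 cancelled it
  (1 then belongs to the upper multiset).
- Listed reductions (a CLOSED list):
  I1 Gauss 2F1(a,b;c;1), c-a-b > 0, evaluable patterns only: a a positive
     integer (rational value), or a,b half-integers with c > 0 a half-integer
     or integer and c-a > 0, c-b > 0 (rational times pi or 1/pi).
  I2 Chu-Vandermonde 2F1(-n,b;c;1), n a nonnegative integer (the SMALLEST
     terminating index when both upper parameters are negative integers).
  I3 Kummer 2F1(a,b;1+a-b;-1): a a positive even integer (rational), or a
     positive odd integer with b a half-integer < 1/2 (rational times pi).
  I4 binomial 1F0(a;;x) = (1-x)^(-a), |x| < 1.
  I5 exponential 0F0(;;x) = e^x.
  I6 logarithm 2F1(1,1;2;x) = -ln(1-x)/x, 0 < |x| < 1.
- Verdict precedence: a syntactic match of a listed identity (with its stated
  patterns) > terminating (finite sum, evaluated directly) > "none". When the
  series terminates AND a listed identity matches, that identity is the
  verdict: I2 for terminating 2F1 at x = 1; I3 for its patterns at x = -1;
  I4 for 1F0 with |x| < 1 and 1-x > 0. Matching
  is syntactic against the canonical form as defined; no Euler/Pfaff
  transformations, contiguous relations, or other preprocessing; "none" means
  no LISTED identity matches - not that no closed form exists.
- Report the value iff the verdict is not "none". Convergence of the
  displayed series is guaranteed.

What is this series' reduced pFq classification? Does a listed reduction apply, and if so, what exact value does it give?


With C = \frac{11}{7}: the canonical form is 1F0(-\frac{7}{5}; -; -\frac{1}{2}). Verdict: binomial (I4) applies (the 1F0 binomial series: exponent 7/5, x = -\frac{1}{2}). Exact value: \frac{11}{7} \cdot \left(\frac{3}{2}\right)^{\frac{7}{5}}.

Key observation: from the first term \frac{11}{7}: the parameter 1/2 appears in both the upper and lower lists and cancels.
Step ratio: r(k) = -\frac{1}{2} * (k-\frac{7}{5}) / [(k+1)] - rational in k. x = -\frac{1}{2}; t_0 = \frac{11}{7}; negate the roots.


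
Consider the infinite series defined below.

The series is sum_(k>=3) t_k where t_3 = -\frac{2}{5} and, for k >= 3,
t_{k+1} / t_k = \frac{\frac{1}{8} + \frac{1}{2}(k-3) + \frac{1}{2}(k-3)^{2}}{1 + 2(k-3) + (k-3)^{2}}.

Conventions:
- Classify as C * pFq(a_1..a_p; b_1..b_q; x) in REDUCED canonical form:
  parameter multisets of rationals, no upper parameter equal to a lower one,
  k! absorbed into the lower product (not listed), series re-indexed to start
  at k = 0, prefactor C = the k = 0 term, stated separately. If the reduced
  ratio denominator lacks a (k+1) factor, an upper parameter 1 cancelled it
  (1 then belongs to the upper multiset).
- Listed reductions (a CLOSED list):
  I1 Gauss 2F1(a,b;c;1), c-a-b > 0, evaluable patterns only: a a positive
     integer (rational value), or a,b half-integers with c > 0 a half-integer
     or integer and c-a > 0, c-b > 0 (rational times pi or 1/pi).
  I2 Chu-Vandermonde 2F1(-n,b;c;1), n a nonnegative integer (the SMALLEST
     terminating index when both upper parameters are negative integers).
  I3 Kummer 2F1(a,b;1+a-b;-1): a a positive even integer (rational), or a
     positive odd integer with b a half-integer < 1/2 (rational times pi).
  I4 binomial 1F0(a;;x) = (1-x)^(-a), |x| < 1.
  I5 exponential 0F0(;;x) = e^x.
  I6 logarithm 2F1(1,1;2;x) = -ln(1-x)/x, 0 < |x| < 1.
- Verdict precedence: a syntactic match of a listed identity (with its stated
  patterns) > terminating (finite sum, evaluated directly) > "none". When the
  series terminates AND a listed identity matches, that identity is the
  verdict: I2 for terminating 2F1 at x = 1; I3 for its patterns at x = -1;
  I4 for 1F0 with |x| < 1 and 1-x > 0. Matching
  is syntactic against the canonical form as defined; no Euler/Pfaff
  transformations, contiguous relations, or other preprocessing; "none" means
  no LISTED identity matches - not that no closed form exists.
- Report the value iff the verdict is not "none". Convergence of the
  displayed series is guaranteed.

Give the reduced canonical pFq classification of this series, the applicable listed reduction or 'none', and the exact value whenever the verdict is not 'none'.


Prefactor -\frac{2}{5}, argument \frac{1}{2}: 2F1 with upper {\frac{1}{2}, \frac{1}{2}} over lower {1}. Verdict: none (x = \frac{1}{2}): each listed identity misses the multisets {\frac{1}{2}, \frac{1}{2}} ; {1}.

Key step: from the first term -\frac{2}{5}: roots of the ratio polynomials (C = -2/5, x = 1/2) are the negated parameters.
Step ratio: r(k) = \frac{1}{2} * (k+\frac{1}{2}) (k+\frac{1}{2}) / [(k+1) (k+1)] - rational; roots negated = parameters, x = \frac{1}{2}, C = -\frac{2}{5}.


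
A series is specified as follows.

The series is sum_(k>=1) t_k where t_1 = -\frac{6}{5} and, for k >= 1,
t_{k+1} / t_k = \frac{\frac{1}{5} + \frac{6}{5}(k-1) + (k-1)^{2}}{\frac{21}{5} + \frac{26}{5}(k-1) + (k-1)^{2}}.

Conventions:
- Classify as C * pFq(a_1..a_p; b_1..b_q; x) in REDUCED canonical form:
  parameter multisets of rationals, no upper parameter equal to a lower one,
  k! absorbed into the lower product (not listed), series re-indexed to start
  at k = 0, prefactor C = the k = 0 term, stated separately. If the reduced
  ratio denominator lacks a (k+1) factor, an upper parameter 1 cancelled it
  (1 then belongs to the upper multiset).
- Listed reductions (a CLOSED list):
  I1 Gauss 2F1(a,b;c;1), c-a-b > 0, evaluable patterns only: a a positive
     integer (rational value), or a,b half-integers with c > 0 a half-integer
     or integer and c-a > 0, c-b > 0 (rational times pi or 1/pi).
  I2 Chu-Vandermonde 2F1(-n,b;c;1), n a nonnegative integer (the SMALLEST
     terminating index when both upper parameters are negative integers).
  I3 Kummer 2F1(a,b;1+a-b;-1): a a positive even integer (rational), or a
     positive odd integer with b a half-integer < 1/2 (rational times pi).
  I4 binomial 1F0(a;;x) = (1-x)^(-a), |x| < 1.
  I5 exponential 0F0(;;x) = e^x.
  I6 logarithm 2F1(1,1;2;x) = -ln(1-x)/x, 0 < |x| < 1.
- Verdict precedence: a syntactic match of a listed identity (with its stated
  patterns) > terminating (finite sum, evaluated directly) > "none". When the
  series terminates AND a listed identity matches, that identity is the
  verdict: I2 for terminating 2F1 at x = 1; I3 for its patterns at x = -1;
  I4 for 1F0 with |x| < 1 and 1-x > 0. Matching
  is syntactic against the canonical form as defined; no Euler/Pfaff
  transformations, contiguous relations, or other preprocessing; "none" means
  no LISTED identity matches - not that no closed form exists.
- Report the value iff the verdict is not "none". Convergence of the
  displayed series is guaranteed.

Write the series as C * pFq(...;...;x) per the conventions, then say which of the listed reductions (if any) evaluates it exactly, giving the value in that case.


The series (x = 1) is 2F1: upper {\frac{1}{5}, 1}, lower {\frac{21}{5}}, prefactor -\frac{6}{5}. Verdict: Gauss (I1, integer-parameter pattern) matches (x = 1: the Gamma ratio telescopes since c-a-b = 3 > 0 and a = 1 in Z>0). Sum: -\frac{32}{25}.

First insight: t_0 being -\frac{6}{5}, factor the ratio over Q (C = -6/5, x = 1): negated roots = parameters.
Ratio: r(k) = 1 * (k+\frac{1}{5}) (k+1) / [(k+\frac{21}{5}) (k+1)] - rational; roots negated = parameters, x = 1, C = -\frac{6}{5}.


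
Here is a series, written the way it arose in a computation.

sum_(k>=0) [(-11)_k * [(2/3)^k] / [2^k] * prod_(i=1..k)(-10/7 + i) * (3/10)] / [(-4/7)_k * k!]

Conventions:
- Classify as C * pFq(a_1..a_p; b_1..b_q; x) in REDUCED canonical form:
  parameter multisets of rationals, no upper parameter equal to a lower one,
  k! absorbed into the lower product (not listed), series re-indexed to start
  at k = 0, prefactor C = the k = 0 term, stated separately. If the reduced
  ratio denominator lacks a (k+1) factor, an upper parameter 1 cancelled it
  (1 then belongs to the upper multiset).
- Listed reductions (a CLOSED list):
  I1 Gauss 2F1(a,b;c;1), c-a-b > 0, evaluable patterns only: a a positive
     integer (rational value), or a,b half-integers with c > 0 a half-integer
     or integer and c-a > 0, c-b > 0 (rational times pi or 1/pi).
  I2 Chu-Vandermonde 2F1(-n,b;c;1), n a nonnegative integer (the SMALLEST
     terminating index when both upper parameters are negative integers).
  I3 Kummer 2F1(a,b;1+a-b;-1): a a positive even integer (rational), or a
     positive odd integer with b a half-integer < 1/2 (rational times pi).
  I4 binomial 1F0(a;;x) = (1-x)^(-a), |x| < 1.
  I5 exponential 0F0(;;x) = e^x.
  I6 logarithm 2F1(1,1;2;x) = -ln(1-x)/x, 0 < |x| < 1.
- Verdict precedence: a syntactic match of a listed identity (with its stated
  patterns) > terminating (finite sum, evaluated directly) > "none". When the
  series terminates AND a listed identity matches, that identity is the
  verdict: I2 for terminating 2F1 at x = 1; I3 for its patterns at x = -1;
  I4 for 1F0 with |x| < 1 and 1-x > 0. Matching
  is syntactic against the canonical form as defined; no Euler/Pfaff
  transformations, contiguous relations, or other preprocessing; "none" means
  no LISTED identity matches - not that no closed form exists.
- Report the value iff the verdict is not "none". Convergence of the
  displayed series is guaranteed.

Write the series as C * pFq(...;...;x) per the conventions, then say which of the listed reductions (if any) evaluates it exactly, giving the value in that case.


Prefactor 3/10, argument 1/3: 2F1 with upper {-11, -3/7} over lower {-4/7}. Verdict: terminating at k = 11: the factor (-11)_k kills every later term; summing the 12 survivors is exact. Exact value: 147900780931/697684011660.

Key step: x = (1/3) and the running product (C = 3/10, x = 1/3) telescopes to a rising factorial.
Term ratio: r(k) = (1/3) * (k-11) (k-3/7) / [(k-4/7) (k+1)] - rational in k. x = (1/3); t_0 = 3/10; negate the roots.


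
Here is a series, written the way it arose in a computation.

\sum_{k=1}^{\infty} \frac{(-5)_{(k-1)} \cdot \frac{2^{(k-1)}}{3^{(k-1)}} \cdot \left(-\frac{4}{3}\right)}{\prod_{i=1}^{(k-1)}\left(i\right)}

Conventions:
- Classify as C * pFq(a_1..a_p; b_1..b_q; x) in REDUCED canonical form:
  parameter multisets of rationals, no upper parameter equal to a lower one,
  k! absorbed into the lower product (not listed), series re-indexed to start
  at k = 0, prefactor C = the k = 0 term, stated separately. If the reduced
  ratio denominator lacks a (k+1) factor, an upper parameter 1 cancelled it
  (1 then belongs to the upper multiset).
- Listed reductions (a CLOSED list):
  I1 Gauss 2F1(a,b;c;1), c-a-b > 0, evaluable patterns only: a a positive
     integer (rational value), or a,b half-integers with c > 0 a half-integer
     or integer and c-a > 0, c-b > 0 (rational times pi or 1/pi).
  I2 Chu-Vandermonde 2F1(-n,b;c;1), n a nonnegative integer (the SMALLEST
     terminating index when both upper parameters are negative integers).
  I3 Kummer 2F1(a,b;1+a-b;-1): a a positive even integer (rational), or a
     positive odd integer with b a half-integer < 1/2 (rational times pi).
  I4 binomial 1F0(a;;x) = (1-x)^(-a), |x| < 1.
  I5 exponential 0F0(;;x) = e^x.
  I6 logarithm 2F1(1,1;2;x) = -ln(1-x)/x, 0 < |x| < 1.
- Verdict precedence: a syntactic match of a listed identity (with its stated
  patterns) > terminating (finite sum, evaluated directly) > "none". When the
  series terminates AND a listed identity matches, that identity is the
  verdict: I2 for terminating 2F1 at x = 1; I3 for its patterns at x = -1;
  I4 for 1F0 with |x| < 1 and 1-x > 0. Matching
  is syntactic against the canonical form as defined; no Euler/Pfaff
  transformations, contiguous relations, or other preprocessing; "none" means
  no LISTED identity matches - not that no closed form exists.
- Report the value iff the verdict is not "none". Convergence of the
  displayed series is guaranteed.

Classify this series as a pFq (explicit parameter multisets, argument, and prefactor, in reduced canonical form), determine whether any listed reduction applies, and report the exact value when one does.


Key observation: t_0 being -\frac{4}{3}, the product of the first k integers (C = -4/3, x = 2/3) is k!.
Term ratio: r(k) = \frac{2}{3} * (k-5) / [(k+1)] ; factor over Q: parameters, x = \frac{2}{3}, and C = -\frac{4}{3}.

At argument \frac{2}{3}: a 1F0 with upper {-5}, lower {-}, scaled by C = -\frac{4}{3}. Verdict: the I4 binomial reduction applies (the 1F0 binomial series: exponent 5, x = \frac{2}{3}). Sum: -\frac{4}{729}.


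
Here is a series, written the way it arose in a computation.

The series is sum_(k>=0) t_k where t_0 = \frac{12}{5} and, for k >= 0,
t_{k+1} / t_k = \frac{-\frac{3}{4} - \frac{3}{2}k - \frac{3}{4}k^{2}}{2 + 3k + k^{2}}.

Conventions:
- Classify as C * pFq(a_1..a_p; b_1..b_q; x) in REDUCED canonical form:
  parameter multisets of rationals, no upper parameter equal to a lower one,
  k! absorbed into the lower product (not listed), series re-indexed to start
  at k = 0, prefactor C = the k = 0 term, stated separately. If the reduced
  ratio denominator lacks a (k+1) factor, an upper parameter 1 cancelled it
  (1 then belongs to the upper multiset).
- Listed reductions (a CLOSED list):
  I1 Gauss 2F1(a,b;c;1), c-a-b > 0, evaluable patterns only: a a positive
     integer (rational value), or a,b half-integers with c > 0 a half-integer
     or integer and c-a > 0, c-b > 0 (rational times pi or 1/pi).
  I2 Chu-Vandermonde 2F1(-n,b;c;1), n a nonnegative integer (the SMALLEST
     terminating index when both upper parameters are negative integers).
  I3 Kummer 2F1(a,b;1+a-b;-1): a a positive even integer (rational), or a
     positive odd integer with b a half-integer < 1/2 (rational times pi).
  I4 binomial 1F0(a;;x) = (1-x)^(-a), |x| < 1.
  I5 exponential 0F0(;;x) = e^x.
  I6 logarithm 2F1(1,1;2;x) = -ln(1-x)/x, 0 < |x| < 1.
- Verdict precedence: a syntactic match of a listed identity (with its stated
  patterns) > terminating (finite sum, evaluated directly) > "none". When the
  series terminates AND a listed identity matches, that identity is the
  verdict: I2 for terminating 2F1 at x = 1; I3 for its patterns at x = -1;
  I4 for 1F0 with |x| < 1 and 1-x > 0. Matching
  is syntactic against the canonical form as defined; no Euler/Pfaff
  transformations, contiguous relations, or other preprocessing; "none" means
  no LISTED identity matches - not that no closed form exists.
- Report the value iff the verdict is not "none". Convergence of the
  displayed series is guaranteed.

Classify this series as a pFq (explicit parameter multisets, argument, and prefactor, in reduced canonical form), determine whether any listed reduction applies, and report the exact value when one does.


Canonical form: C = \frac{12}{5} times 2F1 with upper {1, 1}, lower {2}, x = -\frac{3}{4}. Verdict: the logarithmic series (I6) fires (the logarithm: parameters (1,1;2), x = -\frac{3}{4}). Its exact value is \frac{16}{5} \cdot \ln\left(\frac{7}{4}\right).

The tell: t_0 = \frac{12}{5} here, and roots of the ratio polynomials (C = 12/5, x = -3/4) are the negated parameters.
Adjacent-term ratio: r(k) = -\frac{3}{4} * (k+1) (k+1) / [(k+2) (k+1)] - rational in k, leading ratio -\frac{3}{4}; with t_0 = \frac{12}{5}, classification follows.


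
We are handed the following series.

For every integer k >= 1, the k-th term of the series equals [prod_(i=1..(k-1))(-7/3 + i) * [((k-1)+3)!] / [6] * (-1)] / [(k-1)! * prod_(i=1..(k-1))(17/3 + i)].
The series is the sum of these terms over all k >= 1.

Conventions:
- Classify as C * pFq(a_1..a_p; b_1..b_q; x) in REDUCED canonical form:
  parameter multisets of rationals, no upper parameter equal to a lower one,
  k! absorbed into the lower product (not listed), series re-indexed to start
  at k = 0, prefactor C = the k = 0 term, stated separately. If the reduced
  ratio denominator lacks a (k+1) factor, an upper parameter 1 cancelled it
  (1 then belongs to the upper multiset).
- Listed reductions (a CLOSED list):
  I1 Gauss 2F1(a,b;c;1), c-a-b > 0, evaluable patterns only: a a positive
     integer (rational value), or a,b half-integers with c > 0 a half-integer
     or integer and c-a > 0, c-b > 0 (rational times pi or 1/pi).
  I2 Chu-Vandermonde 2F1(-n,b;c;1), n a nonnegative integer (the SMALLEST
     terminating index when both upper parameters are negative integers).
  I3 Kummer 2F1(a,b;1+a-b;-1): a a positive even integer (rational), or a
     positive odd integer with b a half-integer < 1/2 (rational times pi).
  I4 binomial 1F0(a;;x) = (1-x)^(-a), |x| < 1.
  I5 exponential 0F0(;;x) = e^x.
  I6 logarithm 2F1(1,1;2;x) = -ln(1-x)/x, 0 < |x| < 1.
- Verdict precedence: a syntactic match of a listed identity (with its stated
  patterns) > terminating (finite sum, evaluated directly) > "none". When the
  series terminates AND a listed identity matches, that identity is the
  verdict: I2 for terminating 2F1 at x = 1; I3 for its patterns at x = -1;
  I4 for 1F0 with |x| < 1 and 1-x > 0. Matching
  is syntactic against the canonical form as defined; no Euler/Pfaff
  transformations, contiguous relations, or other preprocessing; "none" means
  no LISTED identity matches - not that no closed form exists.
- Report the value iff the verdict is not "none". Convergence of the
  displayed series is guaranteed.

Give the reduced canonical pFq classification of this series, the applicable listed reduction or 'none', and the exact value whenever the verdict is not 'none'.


Classification (C = -1): 2F1 with upper {-4/3, 4}, lower {20/3}, argument x = 1. Verdict: Gauss's theorem (I1) matches (x = 1: the Gamma ratio telescopes since c-a-b = 4 > 0 and a = 4 in Z>0). Its exact value is -374/1215.

The tell: t_0 = -1 here, and the factorial ratio (prefactor -1) (k+a-1)!/(a-1)! is a rising factorial (a)_k.
Term ratio: r(k) = 1 * (k-4/3) (k+4) / [(k+20/3) (k+1)] - poly over poly, x = 1 from leading terms; C = -1 at k = 0.


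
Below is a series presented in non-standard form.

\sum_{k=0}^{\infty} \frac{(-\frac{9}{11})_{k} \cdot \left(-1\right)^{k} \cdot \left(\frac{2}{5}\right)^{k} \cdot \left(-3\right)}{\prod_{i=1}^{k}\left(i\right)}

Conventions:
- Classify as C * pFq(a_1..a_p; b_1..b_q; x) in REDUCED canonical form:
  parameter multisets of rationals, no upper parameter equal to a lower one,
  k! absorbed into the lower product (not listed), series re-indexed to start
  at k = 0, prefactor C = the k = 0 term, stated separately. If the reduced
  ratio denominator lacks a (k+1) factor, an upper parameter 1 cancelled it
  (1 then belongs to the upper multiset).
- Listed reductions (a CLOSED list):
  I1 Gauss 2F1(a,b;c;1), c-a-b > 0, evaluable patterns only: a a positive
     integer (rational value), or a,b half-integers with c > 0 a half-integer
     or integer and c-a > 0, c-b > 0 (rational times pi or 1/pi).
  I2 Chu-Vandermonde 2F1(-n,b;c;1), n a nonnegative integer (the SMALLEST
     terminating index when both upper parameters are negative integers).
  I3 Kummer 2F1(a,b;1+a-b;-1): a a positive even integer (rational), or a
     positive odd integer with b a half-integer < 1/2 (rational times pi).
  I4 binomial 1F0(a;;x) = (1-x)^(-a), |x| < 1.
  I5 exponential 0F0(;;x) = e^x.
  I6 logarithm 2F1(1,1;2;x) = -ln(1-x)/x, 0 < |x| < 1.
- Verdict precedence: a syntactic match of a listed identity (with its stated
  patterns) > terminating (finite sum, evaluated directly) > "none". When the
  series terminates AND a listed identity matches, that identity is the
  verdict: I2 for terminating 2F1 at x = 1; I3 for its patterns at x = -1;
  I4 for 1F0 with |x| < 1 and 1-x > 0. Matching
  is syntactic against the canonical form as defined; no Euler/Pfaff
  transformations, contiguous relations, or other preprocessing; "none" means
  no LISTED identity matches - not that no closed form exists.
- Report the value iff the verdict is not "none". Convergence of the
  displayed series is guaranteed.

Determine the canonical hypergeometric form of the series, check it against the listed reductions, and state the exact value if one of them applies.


Reduced: x = -\frac{2}{5}, 1F0, upper = {-\frac{9}{11}}, lower = {-}, C = -3. Verdict at x = -\frac{2}{5}: the binomial series (I4) matches (the 1F0 binomial series: exponent 9/11, x = -\frac{2}{5}). Exact value: \left(-3\right) \cdot \left(\frac{7}{5}\right)^{\frac{9}{11}}.

Structural cue: with t_0 = -3, the product of the first k integers (C = -3, x = -2/5) is k!.
Term ratio: r(k) = -\frac{2}{5} * (k-\frac{9}{11}) / [(k+1)] ; factor over Q: parameters, x = -\frac{2}{5}, and C = -3.


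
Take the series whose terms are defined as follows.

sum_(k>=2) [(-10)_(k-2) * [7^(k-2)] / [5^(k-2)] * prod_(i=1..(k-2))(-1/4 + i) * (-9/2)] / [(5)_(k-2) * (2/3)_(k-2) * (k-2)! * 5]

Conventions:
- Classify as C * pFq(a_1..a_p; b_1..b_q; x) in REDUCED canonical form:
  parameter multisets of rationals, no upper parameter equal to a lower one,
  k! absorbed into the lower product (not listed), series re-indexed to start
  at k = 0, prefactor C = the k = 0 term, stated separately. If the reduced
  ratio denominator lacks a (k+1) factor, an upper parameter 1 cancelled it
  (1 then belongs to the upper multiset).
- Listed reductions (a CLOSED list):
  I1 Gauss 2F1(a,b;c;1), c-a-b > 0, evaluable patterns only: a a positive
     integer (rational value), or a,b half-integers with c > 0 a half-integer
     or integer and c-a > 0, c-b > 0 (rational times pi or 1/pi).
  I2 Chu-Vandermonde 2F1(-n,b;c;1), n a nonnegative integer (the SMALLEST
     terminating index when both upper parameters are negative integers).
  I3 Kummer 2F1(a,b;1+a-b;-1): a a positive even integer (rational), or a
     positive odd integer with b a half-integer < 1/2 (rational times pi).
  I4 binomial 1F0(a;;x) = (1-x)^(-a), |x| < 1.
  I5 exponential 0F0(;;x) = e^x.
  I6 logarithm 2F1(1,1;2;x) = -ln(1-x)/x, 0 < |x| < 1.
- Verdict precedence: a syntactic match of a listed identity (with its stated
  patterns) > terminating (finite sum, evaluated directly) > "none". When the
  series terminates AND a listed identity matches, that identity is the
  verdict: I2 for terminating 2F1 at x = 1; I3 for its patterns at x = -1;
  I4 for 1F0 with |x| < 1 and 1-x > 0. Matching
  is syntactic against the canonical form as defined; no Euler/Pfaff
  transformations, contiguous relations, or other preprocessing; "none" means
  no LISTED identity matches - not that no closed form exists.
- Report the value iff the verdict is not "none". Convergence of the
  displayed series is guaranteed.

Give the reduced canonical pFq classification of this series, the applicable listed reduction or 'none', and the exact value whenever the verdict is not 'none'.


Reduced: x = 7/5, 2F2, upper = {-10, 3/4}, lower = {2/3, 5}, C = -9/10. Verdict: terminating - the sum ends at index 10 because -10 is a negative integer; exact evaluation follows. Exact value: 12469838192910356842632969/153761003601920000000000000.

Key step: from the first term -9/10: the constant factors (C = -9/10, x = 7/5) combine into one prefactor.
Adjacent-term ratio: r(k) = (7/5) * (k-10) (k+3/4) / [(k+2/3) (k+5) (k+1)] ; factor over Q: parameters, x = (7/5), and C = -9/10.


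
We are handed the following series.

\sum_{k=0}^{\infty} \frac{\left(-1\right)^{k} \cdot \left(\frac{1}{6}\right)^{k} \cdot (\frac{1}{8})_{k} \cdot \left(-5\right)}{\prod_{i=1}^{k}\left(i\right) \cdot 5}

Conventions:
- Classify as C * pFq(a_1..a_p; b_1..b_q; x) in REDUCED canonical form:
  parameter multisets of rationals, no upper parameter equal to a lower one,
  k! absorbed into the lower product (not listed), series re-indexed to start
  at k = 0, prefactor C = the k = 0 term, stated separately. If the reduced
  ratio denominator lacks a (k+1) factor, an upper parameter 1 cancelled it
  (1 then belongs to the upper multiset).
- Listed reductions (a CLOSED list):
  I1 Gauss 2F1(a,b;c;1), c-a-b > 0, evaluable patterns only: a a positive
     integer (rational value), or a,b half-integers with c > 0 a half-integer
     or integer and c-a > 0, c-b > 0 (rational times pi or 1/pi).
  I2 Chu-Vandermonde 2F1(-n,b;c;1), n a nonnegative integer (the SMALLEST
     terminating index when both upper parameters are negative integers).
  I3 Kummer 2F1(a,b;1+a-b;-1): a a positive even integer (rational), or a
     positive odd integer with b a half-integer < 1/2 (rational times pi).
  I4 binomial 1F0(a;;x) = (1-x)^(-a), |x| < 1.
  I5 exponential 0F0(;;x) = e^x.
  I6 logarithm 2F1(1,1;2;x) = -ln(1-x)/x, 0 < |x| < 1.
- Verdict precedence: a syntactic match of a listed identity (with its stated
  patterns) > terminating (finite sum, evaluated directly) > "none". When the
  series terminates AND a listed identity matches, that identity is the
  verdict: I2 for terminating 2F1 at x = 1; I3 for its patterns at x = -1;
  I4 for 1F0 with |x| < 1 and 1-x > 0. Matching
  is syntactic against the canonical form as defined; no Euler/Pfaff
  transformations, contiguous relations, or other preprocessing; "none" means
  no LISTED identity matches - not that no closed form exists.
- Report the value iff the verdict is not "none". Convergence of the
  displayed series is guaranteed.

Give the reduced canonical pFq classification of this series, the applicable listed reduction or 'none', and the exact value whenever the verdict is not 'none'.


The tell: x = -\frac{1}{6} and the (-1)^k factor (prefactor -1) folds into the argument's sign.
Ratio: r(k) = -\frac{1}{6} * (k+\frac{1}{8}) / [(k+1)] ; factor over Q: parameters, x = -\frac{1}{6}, and C = -1.

x = -\frac{1}{6} here; the reduced form reads 1F0, upper {\frac{1}{8}}, lower {-}, C = -1. Verdict (x = -\frac{1}{6}): the binomial series (I4) applies (the 1F0 binomial series: exponent -1/8, x = -\frac{1}{6}). Its exact value is \left(-1\right) \cdot \left(\frac{7}{6}\right)^{-\frac{1}{8}}.


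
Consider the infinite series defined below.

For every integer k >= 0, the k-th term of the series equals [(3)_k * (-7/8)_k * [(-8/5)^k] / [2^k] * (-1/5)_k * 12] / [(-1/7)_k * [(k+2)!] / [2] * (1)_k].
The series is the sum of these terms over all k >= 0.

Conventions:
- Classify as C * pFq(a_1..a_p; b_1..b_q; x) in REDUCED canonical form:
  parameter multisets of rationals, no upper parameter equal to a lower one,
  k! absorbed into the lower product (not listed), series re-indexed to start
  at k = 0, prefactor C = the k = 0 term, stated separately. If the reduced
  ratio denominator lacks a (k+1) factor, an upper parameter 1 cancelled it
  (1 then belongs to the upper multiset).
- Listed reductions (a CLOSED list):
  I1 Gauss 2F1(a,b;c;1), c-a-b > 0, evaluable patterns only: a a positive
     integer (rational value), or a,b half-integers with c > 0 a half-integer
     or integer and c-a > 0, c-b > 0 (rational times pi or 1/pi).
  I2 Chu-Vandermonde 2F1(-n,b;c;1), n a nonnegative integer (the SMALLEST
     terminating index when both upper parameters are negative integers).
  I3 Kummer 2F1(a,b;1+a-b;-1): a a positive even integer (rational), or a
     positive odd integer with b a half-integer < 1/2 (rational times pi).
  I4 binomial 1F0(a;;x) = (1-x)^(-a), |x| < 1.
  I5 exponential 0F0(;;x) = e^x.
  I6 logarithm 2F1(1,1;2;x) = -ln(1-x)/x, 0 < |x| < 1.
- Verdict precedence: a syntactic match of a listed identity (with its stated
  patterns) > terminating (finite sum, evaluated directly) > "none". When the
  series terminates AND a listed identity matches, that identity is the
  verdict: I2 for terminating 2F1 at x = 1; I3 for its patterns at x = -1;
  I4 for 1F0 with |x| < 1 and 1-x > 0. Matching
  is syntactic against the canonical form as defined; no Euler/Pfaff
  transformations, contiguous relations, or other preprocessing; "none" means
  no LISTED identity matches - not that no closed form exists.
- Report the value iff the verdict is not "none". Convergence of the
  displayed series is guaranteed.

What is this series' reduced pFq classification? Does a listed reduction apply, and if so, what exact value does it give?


First insight: x = (-4/5) and the two k-th powers (C = 12) combine into one argument.
Step ratio: r(k) = (-4/5) * (k-7/8) (k-1/5) / [(k-1/7) (k+1)] - rational; roots negated = parameters, x = (-4/5), C = 12.

The series (x = -4/5) is 2F1: upper {-7/8, -1/5}, lower {-1/7}, prefactor 12. Verdict: none. A 2F1 with upper {-7/8, -1/5} fits none of I1-I6 at x = -4/5; the sum runs forever.
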